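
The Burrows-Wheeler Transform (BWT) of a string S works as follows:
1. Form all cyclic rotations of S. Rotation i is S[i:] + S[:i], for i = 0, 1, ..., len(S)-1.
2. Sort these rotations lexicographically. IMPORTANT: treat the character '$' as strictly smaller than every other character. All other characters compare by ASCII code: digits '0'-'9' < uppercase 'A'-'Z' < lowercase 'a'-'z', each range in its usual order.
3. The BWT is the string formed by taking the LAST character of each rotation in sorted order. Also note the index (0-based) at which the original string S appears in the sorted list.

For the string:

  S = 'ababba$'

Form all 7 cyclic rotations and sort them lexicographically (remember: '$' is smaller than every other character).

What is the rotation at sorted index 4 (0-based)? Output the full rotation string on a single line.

Answer: ba$abab

Derivation:
All 7 rotations (rotation i = S[i:]+S[:i]):
  rot[0] = ababba$
  rot[1] = babba$a
  rot[2] = abba$ab
  rot[3] = bba$aba
  rot[4] = ba$abab
  rot[5] = a$ababb
  rot[6] = $ababba
Sorted (with $ < everything):
  sorted[0] = $ababba
  sorted[1] = a$ababb
  sorted[2] = ababba$
  sorted[3] = abba$ab
  sorted[4] = ba$abab
  sorted[5] = babba$a
  sorted[6] = bba$aba
sorted[4] = ba$abab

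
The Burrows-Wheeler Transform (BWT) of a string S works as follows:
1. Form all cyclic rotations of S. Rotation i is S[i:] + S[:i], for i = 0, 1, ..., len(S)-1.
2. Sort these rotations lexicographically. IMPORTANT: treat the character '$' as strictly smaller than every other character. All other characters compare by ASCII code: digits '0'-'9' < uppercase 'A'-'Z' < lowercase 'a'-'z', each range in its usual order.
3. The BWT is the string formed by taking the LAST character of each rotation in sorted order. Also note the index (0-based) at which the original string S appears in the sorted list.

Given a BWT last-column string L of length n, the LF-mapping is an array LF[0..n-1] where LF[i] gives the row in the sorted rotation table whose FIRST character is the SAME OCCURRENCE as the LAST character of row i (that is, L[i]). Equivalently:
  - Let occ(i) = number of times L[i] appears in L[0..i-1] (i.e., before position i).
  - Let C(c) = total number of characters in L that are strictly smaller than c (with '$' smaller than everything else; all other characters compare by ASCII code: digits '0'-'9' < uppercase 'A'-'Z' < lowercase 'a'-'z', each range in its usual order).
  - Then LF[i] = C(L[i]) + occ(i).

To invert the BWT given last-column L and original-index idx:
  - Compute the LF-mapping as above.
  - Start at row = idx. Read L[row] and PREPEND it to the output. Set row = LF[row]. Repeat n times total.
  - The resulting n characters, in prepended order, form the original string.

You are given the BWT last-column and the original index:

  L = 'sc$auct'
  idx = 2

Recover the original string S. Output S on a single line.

LF mapping: 4 2 0 1 6 3 5
Walk LF starting at row 2, prepending L[row]:
  step 1: row=2, L[2]='$', prepend. Next row=LF[2]=0
  step 2: row=0, L[0]='s', prepend. Next row=LF[0]=4
  step 3: row=4, L[4]='u', prepend. Next row=LF[4]=6
  step 4: row=6, L[6]='t', prepend. Next row=LF[6]=5
  step 5: row=5, L[5]='c', prepend. Next row=LF[5]=3
  step 6: row=3, L[3]='a', prepend. Next row=LF[3]=1
  step 7: row=1, L[1]='c', prepend. Next row=LF[1]=2
Reversed output: cactus$

Answer: cactus$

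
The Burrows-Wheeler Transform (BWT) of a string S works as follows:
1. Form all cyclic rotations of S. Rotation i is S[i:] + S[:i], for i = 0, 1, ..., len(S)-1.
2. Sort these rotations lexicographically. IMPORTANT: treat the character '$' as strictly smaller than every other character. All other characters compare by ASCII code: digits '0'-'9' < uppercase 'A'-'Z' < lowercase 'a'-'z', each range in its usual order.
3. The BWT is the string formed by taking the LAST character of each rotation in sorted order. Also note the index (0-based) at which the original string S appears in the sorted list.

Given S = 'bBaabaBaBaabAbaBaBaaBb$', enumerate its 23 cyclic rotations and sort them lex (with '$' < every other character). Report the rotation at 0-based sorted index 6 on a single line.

All 23 rotations (rotation i = S[i:]+S[:i]):
  rot[0] = bBaabaBaBaabAbaBaBaaBb$
  rot[1] = BaabaBaBaabAbaBaBaaBb$b
  rot[2] = aabaBaBaabAbaBaBaaBb$bB
  rot[3] = abaBaBaabAbaBaBaaBb$bBa
  rot[4] = baBaBaabAbaBaBaaBb$bBaa
  rot[5] = aBaBaabAbaBaBaaBb$bBaab
  rot[6] = BaBaabAbaBaBaaBb$bBaaba
  rot[7] = aBaabAbaBaBaaBb$bBaabaB
  rot[8] = BaabAbaBaBaaBb$bBaabaBa
  rot[9] = aabAbaBaBaaBb$bBaabaBaB
  rot[10] = abAbaBaBaaBb$bBaabaBaBa
  rot[11] = bAbaBaBaaBb$bBaabaBaBaa
  rot[12] = AbaBaBaaBb$bBaabaBaBaab
  rot[13] = baBaBaaBb$bBaabaBaBaabA
  rot[14] = aBaBaaBb$bBaabaBaBaabAb
  rot[15] = BaBaaBb$bBaabaBaBaabAba
  rot[16] = aBaaBb$bBaabaBaBaabAbaB
  rot[17] = BaaBb$bBaabaBaBaabAbaBa
  rot[18] = aaBb$bBaabaBaBaabAbaBaB
  rot[19] = aBb$bBaabaBaBaabAbaBaBa
  rot[20] = Bb$bBaabaBaBaabAbaBaBaa
  rot[21] = b$bBaabaBaBaabAbaBaBaaB
  rot[22] = $bBaabaBaBaabAbaBaBaaBb
Sorted (with $ < everything):
  sorted[0] = $bBaabaBaBaabAbaBaBaaBb
  sorted[1] = AbaBaBaaBb$bBaabaBaBaab
  sorted[2] = BaBaaBb$bBaabaBaBaabAba
  sorted[3] = BaBaabAbaBaBaaBb$bBaaba
  sorted[4] = BaaBb$bBaabaBaBaabAbaBa
  sorted[5] = BaabAbaBaBaaBb$bBaabaBa
  sorted[6] = BaabaBaBaabAbaBaBaaBb$b
  sorted[7] = Bb$bBaabaBaBaabAbaBaBaa
  sorted[8] = aBaBaaBb$bBaabaBaBaabAb
  sorted[9] = aBaBaabAbaBaBaaBb$bBaab
  sorted[10] = aBaaBb$bBaabaBaBaabAbaB
  sorted[11] = aBaabAbaBaBaaBb$bBaabaB
  sorted[12] = aBb$bBaabaBaBaabAbaBaBa
  sorted[13] = aaBb$bBaabaBaBaabAbaBaB
  sorted[14] = aabAbaBaBaaBb$bBaabaBaB
  sorted[15] = aabaBaBaabAbaBaBaaBb$bB
  sorted[16] = abAbaBaBaaBb$bBaabaBaBa
  sorted[17] = abaBaBaabAbaBaBaaBb$bBa
  sorted[18] = b$bBaabaBaBaabAbaBaBaaB
  sorted[19] = bAbaBaBaaBb$bBaabaBaBaa
  sorted[20] = bBaabaBaBaabAbaBaBaaBb$
  sorted[21] = baBaBaaBb$bBaabaBaBaabA
  sorted[22] = baBaBaabAbaBaBaaBb$bBaa
sorted[6] = BaabaBaBaabAbaBaBaaBb$b

Answer: BaabaBaBaabAbaBaBaaBb$b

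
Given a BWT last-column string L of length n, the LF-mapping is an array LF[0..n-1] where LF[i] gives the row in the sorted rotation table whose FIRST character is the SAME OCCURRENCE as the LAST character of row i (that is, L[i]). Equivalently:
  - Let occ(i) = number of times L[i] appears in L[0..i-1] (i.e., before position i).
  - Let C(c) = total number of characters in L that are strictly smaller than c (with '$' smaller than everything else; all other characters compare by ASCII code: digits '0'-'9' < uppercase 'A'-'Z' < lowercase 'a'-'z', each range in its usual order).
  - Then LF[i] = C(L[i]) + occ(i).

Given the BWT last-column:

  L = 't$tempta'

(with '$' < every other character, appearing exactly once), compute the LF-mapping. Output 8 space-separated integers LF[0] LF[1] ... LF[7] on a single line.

Answer: 5 0 6 2 3 4 7 1

Derivation:
Char counts: '$':1, 'a':1, 'e':1, 'm':1, 'p':1, 't':3
C (first-col start): C('$')=0, C('a')=1, C('e')=2, C('m')=3, C('p')=4, C('t')=5
L[0]='t': occ=0, LF[0]=C('t')+0=5+0=5
L[1]='$': occ=0, LF[1]=C('$')+0=0+0=0
L[2]='t': occ=1, LF[2]=C('t')+1=5+1=6
L[3]='e': occ=0, LF[3]=C('e')+0=2+0=2
L[4]='m': occ=0, LF[4]=C('m')+0=3+0=3
L[5]='p': occ=0, LF[5]=C('p')+0=4+0=4
L[6]='t': occ=2, LF[6]=C('t')+2=5+2=7
L[7]='a': occ=0, LF[7]=C('a')+0=1+0=1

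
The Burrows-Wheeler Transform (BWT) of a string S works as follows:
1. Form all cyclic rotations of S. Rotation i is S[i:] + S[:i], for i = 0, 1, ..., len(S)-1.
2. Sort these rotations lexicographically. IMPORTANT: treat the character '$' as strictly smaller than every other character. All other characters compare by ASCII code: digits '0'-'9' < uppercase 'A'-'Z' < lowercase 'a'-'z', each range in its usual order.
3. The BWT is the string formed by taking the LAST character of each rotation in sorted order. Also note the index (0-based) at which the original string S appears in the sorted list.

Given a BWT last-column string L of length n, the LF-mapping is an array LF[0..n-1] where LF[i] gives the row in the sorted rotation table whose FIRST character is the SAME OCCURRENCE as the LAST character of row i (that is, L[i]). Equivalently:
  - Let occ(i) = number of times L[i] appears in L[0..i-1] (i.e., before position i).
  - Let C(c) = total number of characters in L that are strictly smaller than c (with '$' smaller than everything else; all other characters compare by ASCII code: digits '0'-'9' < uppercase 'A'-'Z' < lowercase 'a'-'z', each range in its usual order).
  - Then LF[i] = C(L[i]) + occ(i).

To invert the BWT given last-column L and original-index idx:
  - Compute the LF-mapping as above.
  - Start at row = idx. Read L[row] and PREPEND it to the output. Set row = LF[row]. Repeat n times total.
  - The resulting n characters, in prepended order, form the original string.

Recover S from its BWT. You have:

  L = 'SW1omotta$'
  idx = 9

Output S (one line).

LF mapping: 2 3 1 6 5 7 8 9 4 0
Walk LF starting at row 9, prepending L[row]:
  step 1: row=9, L[9]='$', prepend. Next row=LF[9]=0
  step 2: row=0, L[0]='S', prepend. Next row=LF[0]=2
  step 3: row=2, L[2]='1', prepend. Next row=LF[2]=1
  step 4: row=1, L[1]='W', prepend. Next row=LF[1]=3
  step 5: row=3, L[3]='o', prepend. Next row=LF[3]=6
  step 6: row=6, L[6]='t', prepend. Next row=LF[6]=8
  step 7: row=8, L[8]='a', prepend. Next row=LF[8]=4
  step 8: row=4, L[4]='m', prepend. Next row=LF[4]=5
  step 9: row=5, L[5]='o', prepend. Next row=LF[5]=7
  step 10: row=7, L[7]='t', prepend. Next row=LF[7]=9
Reversed output: tomatoW1S$

Answer: tomatoW1S$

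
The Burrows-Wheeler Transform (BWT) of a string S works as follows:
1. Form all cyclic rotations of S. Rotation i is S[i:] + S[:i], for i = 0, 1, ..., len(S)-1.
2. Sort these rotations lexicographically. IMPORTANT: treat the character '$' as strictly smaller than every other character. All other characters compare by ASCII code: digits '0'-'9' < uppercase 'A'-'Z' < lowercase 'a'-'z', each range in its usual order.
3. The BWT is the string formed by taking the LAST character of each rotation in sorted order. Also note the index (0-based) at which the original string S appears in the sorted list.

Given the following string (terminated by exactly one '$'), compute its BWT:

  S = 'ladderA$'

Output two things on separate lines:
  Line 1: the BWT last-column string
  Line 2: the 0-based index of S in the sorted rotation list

All 8 rotations (rotation i = S[i:]+S[:i]):
  rot[0] = ladderA$
  rot[1] = adderA$l
  rot[2] = dderA$la
  rot[3] = derA$lad
  rot[4] = erA$ladd
  rot[5] = rA$ladde
  rot[6] = A$ladder
  rot[7] = $ladderA
Sorted (with $ < everything):
  sorted[0] = $ladderA  (last char: 'A')
  sorted[1] = A$ladder  (last char: 'r')
  sorted[2] = adderA$l  (last char: 'l')
  sorted[3] = dderA$la  (last char: 'a')
  sorted[4] = derA$lad  (last char: 'd')
  sorted[5] = erA$ladd  (last char: 'd')
  sorted[6] = ladderA$  (last char: '$')
  sorted[7] = rA$ladde  (last char: 'e')
Last column: Arladd$e
Original string S is at sorted index 6

Answer: Arladd$e
6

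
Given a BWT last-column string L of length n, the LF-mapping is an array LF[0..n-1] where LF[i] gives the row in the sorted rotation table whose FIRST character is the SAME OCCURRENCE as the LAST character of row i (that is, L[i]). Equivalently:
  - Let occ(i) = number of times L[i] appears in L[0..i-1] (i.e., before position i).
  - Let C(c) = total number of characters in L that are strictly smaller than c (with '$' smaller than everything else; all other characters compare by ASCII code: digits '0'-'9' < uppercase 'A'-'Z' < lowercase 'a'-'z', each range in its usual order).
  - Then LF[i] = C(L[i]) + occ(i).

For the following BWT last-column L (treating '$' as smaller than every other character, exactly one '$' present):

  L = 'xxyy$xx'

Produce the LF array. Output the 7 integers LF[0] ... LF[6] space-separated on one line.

Answer: 1 2 5 6 0 3 4

Derivation:
Char counts: '$':1, 'x':4, 'y':2
C (first-col start): C('$')=0, C('x')=1, C('y')=5
L[0]='x': occ=0, LF[0]=C('x')+0=1+0=1
L[1]='x': occ=1, LF[1]=C('x')+1=1+1=2
L[2]='y': occ=0, LF[2]=C('y')+0=5+0=5
L[3]='y': occ=1, LF[3]=C('y')+1=5+1=6
L[4]='$': occ=0, LF[4]=C('$')+0=0+0=0
L[5]='x': occ=2, LF[5]=C('x')+2=1+2=3
L[6]='x': occ=3, LF[6]=C('x')+3=1+3=4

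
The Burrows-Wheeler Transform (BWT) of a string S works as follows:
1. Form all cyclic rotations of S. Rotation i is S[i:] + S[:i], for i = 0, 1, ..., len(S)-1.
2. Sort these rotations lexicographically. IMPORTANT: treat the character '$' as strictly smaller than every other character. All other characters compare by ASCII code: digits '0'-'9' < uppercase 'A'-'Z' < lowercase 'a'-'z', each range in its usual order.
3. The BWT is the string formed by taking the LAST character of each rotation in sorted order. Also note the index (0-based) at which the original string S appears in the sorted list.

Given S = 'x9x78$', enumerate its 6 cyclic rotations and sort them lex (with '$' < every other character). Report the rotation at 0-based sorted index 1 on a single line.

Answer: 78$x9x

Derivation:
All 6 rotations (rotation i = S[i:]+S[:i]):
  rot[0] = x9x78$
  rot[1] = 9x78$x
  rot[2] = x78$x9
  rot[3] = 78$x9x
  rot[4] = 8$x9x7
  rot[5] = $x9x78
Sorted (with $ < everything):
  sorted[0] = $x9x78
  sorted[1] = 78$x9x
  sorted[2] = 8$x9x7
  sorted[3] = 9x78$x
  sorted[4] = x78$x9
  sorted[5] = x9x78$
sorted[1] = 78$x9x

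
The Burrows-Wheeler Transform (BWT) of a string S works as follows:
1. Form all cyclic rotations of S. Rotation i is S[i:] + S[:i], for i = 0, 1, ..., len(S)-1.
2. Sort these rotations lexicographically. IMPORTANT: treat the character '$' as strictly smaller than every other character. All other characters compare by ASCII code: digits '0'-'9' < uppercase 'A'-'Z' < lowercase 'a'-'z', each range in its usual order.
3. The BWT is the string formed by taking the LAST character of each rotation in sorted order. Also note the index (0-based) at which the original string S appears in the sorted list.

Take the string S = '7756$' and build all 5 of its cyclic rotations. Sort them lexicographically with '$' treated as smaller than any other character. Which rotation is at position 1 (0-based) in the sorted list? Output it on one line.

All 5 rotations (rotation i = S[i:]+S[:i]):
  rot[0] = 7756$
  rot[1] = 756$7
  rot[2] = 56$77
  rot[3] = 6$775
  rot[4] = $7756
Sorted (with $ < everything):
  sorted[0] = $7756
  sorted[1] = 56$77
  sorted[2] = 6$775
  sorted[3] = 756$7
  sorted[4] = 7756$
sorted[1] = 56$77

Answer: 56$77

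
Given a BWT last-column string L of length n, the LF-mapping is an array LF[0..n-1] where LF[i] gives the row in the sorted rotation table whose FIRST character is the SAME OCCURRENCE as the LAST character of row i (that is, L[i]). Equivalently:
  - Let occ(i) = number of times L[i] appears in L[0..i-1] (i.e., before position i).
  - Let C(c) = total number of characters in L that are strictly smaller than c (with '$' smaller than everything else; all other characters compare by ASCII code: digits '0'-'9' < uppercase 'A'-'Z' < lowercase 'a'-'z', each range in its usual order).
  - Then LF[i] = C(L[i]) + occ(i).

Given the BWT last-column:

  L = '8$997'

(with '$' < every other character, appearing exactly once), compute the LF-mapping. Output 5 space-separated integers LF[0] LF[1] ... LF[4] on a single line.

Answer: 2 0 3 4 1

Derivation:
Char counts: '$':1, '7':1, '8':1, '9':2
C (first-col start): C('$')=0, C('7')=1, C('8')=2, C('9')=3
L[0]='8': occ=0, LF[0]=C('8')+0=2+0=2
L[1]='$': occ=0, LF[1]=C('$')+0=0+0=0
L[2]='9': occ=0, LF[2]=C('9')+0=3+0=3
L[3]='9': occ=1, LF[3]=C('9')+1=3+1=4
L[4]='7': occ=0, LF[4]=C('7')+0=1+0=1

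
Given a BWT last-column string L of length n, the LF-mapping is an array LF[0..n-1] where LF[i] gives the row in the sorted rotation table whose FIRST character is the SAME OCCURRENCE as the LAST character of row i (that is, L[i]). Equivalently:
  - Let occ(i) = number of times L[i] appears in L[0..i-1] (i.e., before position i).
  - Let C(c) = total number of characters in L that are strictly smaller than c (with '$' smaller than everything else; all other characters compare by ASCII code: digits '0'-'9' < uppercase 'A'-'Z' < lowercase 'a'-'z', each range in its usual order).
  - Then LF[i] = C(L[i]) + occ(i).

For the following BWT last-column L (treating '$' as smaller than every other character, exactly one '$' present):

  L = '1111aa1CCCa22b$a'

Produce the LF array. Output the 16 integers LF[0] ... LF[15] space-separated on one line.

Char counts: '$':1, '1':5, '2':2, 'C':3, 'a':4, 'b':1
C (first-col start): C('$')=0, C('1')=1, C('2')=6, C('C')=8, C('a')=11, C('b')=15
L[0]='1': occ=0, LF[0]=C('1')+0=1+0=1
L[1]='1': occ=1, LF[1]=C('1')+1=1+1=2
L[2]='1': occ=2, LF[2]=C('1')+2=1+2=3
L[3]='1': occ=3, LF[3]=C('1')+3=1+3=4
L[4]='a': occ=0, LF[4]=C('a')+0=11+0=11
L[5]='a': occ=1, LF[5]=C('a')+1=11+1=12
L[6]='1': occ=4, LF[6]=C('1')+4=1+4=5
L[7]='C': occ=0, LF[7]=C('C')+0=8+0=8
L[8]='C': occ=1, LF[8]=C('C')+1=8+1=9
L[9]='C': occ=2, LF[9]=C('C')+2=8+2=10
L[10]='a': occ=2, LF[10]=C('a')+2=11+2=13
L[11]='2': occ=0, LF[11]=C('2')+0=6+0=6
L[12]='2': occ=1, LF[12]=C('2')+1=6+1=7
L[13]='b': occ=0, LF[13]=C('b')+0=15+0=15
L[14]='$': occ=0, LF[14]=C('$')+0=0+0=0
L[15]='a': occ=3, LF[15]=C('a')+3=11+3=14

Answer: 1 2 3 4 11 12 5 8 9 10 13 6 7 15 0 14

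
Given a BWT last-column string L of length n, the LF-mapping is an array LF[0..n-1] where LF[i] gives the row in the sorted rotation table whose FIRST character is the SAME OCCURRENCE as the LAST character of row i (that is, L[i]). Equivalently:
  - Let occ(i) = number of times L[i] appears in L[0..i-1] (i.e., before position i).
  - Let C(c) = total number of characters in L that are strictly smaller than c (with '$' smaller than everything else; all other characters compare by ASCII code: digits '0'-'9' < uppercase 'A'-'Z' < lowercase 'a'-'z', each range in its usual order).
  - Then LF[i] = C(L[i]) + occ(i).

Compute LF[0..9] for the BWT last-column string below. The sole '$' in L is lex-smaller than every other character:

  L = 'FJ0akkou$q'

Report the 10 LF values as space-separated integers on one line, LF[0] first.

Answer: 2 3 1 4 5 6 7 9 0 8

Derivation:
Char counts: '$':1, '0':1, 'F':1, 'J':1, 'a':1, 'k':2, 'o':1, 'q':1, 'u':1
C (first-col start): C('$')=0, C('0')=1, C('F')=2, C('J')=3, C('a')=4, C('k')=5, C('o')=7, C('q')=8, C('u')=9
L[0]='F': occ=0, LF[0]=C('F')+0=2+0=2
L[1]='J': occ=0, LF[1]=C('J')+0=3+0=3
L[2]='0': occ=0, LF[2]=C('0')+0=1+0=1
L[3]='a': occ=0, LF[3]=C('a')+0=4+0=4
L[4]='k': occ=0, LF[4]=C('k')+0=5+0=5
L[5]='k': occ=1, LF[5]=C('k')+1=5+1=6
L[6]='o': occ=0, LF[6]=C('o')+0=7+0=7
L[7]='u': occ=0, LF[7]=C('u')+0=9+0=9
L[8]='$': occ=0, LF[8]=C('$')+0=0+0=0
L[9]='q': occ=0, LF[9]=C('q')+0=8+0=8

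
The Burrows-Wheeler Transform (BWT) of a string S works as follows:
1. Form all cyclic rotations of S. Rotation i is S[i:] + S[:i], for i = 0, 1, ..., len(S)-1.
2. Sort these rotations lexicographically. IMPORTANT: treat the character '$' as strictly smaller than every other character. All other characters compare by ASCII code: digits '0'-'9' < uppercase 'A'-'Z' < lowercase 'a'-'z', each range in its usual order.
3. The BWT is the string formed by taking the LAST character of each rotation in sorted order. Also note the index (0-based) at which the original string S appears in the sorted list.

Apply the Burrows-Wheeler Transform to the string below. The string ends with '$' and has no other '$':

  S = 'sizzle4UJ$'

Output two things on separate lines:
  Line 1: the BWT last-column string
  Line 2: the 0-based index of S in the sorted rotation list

All 10 rotations (rotation i = S[i:]+S[:i]):
  rot[0] = sizzle4UJ$
  rot[1] = izzle4UJ$s
  rot[2] = zzle4UJ$si
  rot[3] = zle4UJ$siz
  rot[4] = le4UJ$sizz
  rot[5] = e4UJ$sizzl
  rot[6] = 4UJ$sizzle
  rot[7] = UJ$sizzle4
  rot[8] = J$sizzle4U
  rot[9] = $sizzle4UJ
Sorted (with $ < everything):
  sorted[0] = $sizzle4UJ  (last char: 'J')
  sorted[1] = 4UJ$sizzle  (last char: 'e')
  sorted[2] = J$sizzle4U  (last char: 'U')
  sorted[3] = UJ$sizzle4  (last char: '4')
  sorted[4] = e4UJ$sizzl  (last char: 'l')
  sorted[5] = izzle4UJ$s  (last char: 's')
  sorted[6] = le4UJ$sizz  (last char: 'z')
  sorted[7] = sizzle4UJ$  (last char: '$')
  sorted[8] = zle4UJ$siz  (last char: 'z')
  sorted[9] = zzle4UJ$si  (last char: 'i')
Last column: JeU4lsz$zi
Original string S is at sorted index 7

Answer: JeU4lsz$zi
7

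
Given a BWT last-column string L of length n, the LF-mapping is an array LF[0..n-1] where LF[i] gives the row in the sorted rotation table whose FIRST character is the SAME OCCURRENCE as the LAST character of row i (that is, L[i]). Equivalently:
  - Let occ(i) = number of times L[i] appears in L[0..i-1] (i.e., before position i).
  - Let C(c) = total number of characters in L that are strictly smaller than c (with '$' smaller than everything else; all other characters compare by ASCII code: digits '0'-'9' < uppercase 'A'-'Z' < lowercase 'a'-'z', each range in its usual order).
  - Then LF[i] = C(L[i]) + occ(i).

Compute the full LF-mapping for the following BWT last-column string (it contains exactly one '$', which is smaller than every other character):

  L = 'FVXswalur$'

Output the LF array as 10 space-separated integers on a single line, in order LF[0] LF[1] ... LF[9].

Answer: 1 2 3 7 9 4 5 8 6 0

Derivation:
Char counts: '$':1, 'F':1, 'V':1, 'X':1, 'a':1, 'l':1, 'r':1, 's':1, 'u':1, 'w':1
C (first-col start): C('$')=0, C('F')=1, C('V')=2, C('X')=3, C('a')=4, C('l')=5, C('r')=6, C('s')=7, C('u')=8, C('w')=9
L[0]='F': occ=0, LF[0]=C('F')+0=1+0=1
L[1]='V': occ=0, LF[1]=C('V')+0=2+0=2
L[2]='X': occ=0, LF[2]=C('X')+0=3+0=3
L[3]='s': occ=0, LF[3]=C('s')+0=7+0=7
L[4]='w': occ=0, LF[4]=C('w')+0=9+0=9
L[5]='a': occ=0, LF[5]=C('a')+0=4+0=4
L[6]='l': occ=0, LF[6]=C('l')+0=5+0=5
L[7]='u': occ=0, LF[7]=C('u')+0=8+0=8
L[8]='r': occ=0, LF[8]=C('r')+0=6+0=6
L[9]='$': occ=0, LF[9]=C('$')+0=0+0=0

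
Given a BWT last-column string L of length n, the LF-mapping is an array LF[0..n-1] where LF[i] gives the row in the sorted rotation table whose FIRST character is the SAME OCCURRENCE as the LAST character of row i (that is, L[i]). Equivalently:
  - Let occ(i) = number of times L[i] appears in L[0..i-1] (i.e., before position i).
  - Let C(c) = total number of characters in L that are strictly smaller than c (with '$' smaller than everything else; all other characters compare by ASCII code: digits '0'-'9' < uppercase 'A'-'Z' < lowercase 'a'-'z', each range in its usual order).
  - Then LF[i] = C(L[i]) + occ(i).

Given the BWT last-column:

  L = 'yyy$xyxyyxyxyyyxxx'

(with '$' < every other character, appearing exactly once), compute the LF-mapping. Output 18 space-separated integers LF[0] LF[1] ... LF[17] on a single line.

Answer: 8 9 10 0 1 11 2 12 13 3 14 4 15 16 17 5 6 7

Derivation:
Char counts: '$':1, 'x':7, 'y':10
C (first-col start): C('$')=0, C('x')=1, C('y')=8
L[0]='y': occ=0, LF[0]=C('y')+0=8+0=8
L[1]='y': occ=1, LF[1]=C('y')+1=8+1=9
L[2]='y': occ=2, LF[2]=C('y')+2=8+2=10
L[3]='$': occ=0, LF[3]=C('$')+0=0+0=0
L[4]='x': occ=0, LF[4]=C('x')+0=1+0=1
L[5]='y': occ=3, LF[5]=C('y')+3=8+3=11
L[6]='x': occ=1, LF[6]=C('x')+1=1+1=2
L[7]='y': occ=4, LF[7]=C('y')+4=8+4=12
L[8]='y': occ=5, LF[8]=C('y')+5=8+5=13
L[9]='x': occ=2, LF[9]=C('x')+2=1+2=3
L[10]='y': occ=6, LF[10]=C('y')+6=8+6=14
L[11]='x': occ=3, LF[11]=C('x')+3=1+3=4
L[12]='y': occ=7, LF[12]=C('y')+7=8+7=15
L[13]='y': occ=8, LF[13]=C('y')+8=8+8=16
L[14]='y': occ=9, LF[14]=C('y')+9=8+9=17
L[15]='x': occ=4, LF[15]=C('x')+4=1+4=5
L[16]='x': occ=5, LF[16]=C('x')+5=1+5=6
L[17]='x': occ=6, LF[17]=C('x')+6=1+6=7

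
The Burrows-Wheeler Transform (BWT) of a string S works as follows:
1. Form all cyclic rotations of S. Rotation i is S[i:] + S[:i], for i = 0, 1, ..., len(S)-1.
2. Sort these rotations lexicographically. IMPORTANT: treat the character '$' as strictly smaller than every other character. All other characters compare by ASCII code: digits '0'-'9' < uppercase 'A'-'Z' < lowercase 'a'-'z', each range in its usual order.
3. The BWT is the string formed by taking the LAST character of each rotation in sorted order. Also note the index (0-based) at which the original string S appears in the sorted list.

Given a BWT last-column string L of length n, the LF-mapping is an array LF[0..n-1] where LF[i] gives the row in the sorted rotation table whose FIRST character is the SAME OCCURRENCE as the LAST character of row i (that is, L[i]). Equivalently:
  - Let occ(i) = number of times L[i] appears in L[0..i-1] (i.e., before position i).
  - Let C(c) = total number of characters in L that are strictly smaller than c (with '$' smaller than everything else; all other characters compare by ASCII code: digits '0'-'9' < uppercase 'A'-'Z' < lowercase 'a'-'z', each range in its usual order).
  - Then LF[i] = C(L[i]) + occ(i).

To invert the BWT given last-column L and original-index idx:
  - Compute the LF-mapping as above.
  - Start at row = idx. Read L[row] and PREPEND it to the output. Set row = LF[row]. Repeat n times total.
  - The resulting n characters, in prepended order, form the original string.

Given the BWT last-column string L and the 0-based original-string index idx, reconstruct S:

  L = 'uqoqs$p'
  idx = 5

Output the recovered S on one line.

Answer: sqqopu$

Derivation:
LF mapping: 6 3 1 4 5 0 2
Walk LF starting at row 5, prepending L[row]:
  step 1: row=5, L[5]='$', prepend. Next row=LF[5]=0
  step 2: row=0, L[0]='u', prepend. Next row=LF[0]=6
  step 3: row=6, L[6]='p', prepend. Next row=LF[6]=2
  step 4: row=2, L[2]='o', prepend. Next row=LF[2]=1
  step 5: row=1, L[1]='q', prepend. Next row=LF[1]=3
  step 6: row=3, L[3]='q', prepend. Next row=LF[3]=4
  step 7: row=4, L[4]='s', prepend. Next row=LF[4]=5
Reversed output: sqqopu$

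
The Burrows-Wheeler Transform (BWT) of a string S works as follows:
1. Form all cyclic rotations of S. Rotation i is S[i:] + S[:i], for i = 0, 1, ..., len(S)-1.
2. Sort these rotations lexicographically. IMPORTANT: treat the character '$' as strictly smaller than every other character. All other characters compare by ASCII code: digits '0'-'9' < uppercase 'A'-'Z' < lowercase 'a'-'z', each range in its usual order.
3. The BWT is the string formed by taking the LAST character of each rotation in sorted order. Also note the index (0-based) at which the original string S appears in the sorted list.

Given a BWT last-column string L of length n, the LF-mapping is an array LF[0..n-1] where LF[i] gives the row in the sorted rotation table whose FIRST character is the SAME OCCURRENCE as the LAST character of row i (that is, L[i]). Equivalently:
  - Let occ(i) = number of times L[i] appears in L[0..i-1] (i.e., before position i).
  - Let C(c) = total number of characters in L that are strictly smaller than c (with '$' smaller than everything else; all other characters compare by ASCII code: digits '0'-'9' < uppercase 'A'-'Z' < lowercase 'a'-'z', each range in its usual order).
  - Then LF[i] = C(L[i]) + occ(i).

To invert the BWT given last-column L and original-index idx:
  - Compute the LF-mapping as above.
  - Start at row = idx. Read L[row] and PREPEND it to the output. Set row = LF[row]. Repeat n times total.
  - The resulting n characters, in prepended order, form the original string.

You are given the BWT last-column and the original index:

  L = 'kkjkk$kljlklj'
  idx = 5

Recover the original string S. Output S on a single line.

Answer: kjjkkjllklkk$

Derivation:
LF mapping: 4 5 1 6 7 0 8 10 2 11 9 12 3
Walk LF starting at row 5, prepending L[row]:
  step 1: row=5, L[5]='$', prepend. Next row=LF[5]=0
  step 2: row=0, L[0]='k', prepend. Next row=LF[0]=4
  step 3: row=4, L[4]='k', prepend. Next row=LF[4]=7
  step 4: row=7, L[7]='l', prepend. Next row=LF[7]=10
  step 5: row=10, L[10]='k', prepend. Next row=LF[10]=9
  step 6: row=9, L[9]='l', prepend. Next row=LF[9]=11
  step 7: row=11, L[11]='l', prepend. Next row=LF[11]=12
  step 8: row=12, L[12]='j', prepend. Next row=LF[12]=3
  step 9: row=3, L[3]='k', prepend. Next row=LF[3]=6
  step 10: row=6, L[6]='k', prepend. Next row=LF[6]=8
  step 11: row=8, L[8]='j', prepend. Next row=LF[8]=2
  step 12: row=2, L[2]='j', prepend. Next row=LF[2]=1
  step 13: row=1, L[1]='k', prepend. Next row=LF[1]=5
Reversed output: kjjkkjllklkk$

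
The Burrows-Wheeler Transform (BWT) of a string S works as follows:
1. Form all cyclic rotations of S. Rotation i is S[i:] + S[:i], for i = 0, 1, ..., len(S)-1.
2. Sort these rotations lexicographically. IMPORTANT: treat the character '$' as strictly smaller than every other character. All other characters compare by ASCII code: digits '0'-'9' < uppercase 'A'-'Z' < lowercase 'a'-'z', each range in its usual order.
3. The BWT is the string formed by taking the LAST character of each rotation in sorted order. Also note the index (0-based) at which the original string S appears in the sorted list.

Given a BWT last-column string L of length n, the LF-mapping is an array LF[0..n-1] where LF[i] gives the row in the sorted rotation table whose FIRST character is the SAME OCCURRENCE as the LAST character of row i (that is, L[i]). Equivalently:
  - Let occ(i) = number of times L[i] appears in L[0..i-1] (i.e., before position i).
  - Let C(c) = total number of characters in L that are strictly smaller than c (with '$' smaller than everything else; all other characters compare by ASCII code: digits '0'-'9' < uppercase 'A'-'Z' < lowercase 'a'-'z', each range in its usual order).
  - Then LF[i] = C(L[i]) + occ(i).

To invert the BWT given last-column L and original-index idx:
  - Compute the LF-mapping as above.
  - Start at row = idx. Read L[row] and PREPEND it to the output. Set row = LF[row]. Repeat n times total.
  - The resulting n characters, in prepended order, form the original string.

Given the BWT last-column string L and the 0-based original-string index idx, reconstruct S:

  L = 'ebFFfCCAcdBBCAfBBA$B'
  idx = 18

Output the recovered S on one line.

LF mapping: 17 14 12 13 18 9 10 1 15 16 4 5 11 2 19 6 7 3 0 8
Walk LF starting at row 18, prepending L[row]:
  step 1: row=18, L[18]='$', prepend. Next row=LF[18]=0
  step 2: row=0, L[0]='e', prepend. Next row=LF[0]=17
  step 3: row=17, L[17]='A', prepend. Next row=LF[17]=3
  step 4: row=3, L[3]='F', prepend. Next row=LF[3]=13
  step 5: row=13, L[13]='A', prepend. Next row=LF[13]=2
  step 6: row=2, L[2]='F', prepend. Next row=LF[2]=12
  step 7: row=12, L[12]='C', prepend. Next row=LF[12]=11
  step 8: row=11, L[11]='B', prepend. Next row=LF[11]=5
  step 9: row=5, L[5]='C', prepend. Next row=LF[5]=9
  step 10: row=9, L[9]='d', prepend. Next row=LF[9]=16
  step 11: row=16, L[16]='B', prepend. Next row=LF[16]=7
  step 12: row=7, L[7]='A', prepend. Next row=LF[7]=1
  step 13: row=1, L[1]='b', prepend. Next row=LF[1]=14
  step 14: row=14, L[14]='f', prepend. Next row=LF[14]=19
  step 15: row=19, L[19]='B', prepend. Next row=LF[19]=8
  step 16: row=8, L[8]='c', prepend. Next row=LF[8]=15
  step 17: row=15, L[15]='B', prepend. Next row=LF[15]=6
  step 18: row=6, L[6]='C', prepend. Next row=LF[6]=10
  step 19: row=10, L[10]='B', prepend. Next row=LF[10]=4
  step 20: row=4, L[4]='f', prepend. Next row=LF[4]=18
Reversed output: fBCBcBfbABdCBCFAFAe$

Answer: fBCBcBfbABdCBCFAFAe$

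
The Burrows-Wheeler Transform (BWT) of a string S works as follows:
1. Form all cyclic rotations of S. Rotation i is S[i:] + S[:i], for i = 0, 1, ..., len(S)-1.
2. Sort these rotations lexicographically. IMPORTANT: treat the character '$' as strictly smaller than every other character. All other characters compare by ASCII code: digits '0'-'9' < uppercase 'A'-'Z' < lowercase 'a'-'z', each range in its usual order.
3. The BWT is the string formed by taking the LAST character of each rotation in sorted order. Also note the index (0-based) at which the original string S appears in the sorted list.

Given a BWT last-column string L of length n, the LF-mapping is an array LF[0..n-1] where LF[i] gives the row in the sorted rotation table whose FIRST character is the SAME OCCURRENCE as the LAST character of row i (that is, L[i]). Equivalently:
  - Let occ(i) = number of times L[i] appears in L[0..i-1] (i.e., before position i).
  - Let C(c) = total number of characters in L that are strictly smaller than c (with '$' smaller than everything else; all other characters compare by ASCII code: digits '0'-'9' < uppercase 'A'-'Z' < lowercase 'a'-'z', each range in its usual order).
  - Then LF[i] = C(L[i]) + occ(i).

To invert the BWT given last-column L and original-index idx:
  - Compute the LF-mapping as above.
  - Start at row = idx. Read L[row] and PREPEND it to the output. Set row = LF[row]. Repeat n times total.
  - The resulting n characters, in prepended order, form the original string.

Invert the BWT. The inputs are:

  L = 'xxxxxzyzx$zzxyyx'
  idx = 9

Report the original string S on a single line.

Answer: yxxzyzyzxzxxxxx$

Derivation:
LF mapping: 1 2 3 4 5 12 9 13 6 0 14 15 7 10 11 8
Walk LF starting at row 9, prepending L[row]:
  step 1: row=9, L[9]='$', prepend. Next row=LF[9]=0
  step 2: row=0, L[0]='x', prepend. Next row=LF[0]=1
  step 3: row=1, L[1]='x', prepend. Next row=LF[1]=2
  step 4: row=2, L[2]='x', prepend. Next row=LF[2]=3
  step 5: row=3, L[3]='x', prepend. Next row=LF[3]=4
  step 6: row=4, L[4]='x', prepend. Next row=LF[4]=5
  step 7: row=5, L[5]='z', prepend. Next row=LF[5]=12
  step 8: row=12, L[12]='x', prepend. Next row=LF[12]=7
  step 9: row=7, L[7]='z', prepend. Next row=LF[7]=13
  step 10: row=13, L[13]='y', prepend. Next row=LF[13]=10
  step 11: row=10, L[10]='z', prepend. Next row=LF[10]=14
  step 12: row=14, L[14]='y', prepend. Next row=LF[14]=11
  step 13: row=11, L[11]='z', prepend. Next row=LF[11]=15
  step 14: row=15, L[15]='x', prepend. Next row=LF[15]=8
  step 15: row=8, L[8]='x', prepend. Next row=LF[8]=6
  step 16: row=6, L[6]='y', prepend. Next row=LF[6]=9
Reversed output: yxxzyzyzxzxxxxx$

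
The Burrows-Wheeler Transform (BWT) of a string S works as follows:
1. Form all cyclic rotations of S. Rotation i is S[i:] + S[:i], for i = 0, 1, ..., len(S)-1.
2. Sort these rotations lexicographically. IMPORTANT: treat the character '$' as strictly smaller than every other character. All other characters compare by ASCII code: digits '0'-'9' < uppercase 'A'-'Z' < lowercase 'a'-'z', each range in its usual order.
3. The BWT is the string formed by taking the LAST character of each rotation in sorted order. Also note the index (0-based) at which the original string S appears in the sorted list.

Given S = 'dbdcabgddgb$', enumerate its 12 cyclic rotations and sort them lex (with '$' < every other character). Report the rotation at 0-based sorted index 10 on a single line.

All 12 rotations (rotation i = S[i:]+S[:i]):
  rot[0] = dbdcabgddgb$
  rot[1] = bdcabgddgb$d
  rot[2] = dcabgddgb$db
  rot[3] = cabgddgb$dbd
  rot[4] = abgddgb$dbdc
  rot[5] = bgddgb$dbdca
  rot[6] = gddgb$dbdcab
  rot[7] = ddgb$dbdcabg
  rot[8] = dgb$dbdcabgd
  rot[9] = gb$dbdcabgdd
  rot[10] = b$dbdcabgddg
  rot[11] = $dbdcabgddgb
Sorted (with $ < everything):
  sorted[0] = $dbdcabgddgb
  sorted[1] = abgddgb$dbdc
  sorted[2] = b$dbdcabgddg
  sorted[3] = bdcabgddgb$d
  sorted[4] = bgddgb$dbdca
  sorted[5] = cabgddgb$dbd
  sorted[6] = dbdcabgddgb$
  sorted[7] = dcabgddgb$db
  sorted[8] = ddgb$dbdcabg
  sorted[9] = dgb$dbdcabgd
  sorted[10] = gb$dbdcabgdd
  sorted[11] = gddgb$dbdcab
sorted[10] = gb$dbdcabgdd

Answer: gb$dbdcabgdd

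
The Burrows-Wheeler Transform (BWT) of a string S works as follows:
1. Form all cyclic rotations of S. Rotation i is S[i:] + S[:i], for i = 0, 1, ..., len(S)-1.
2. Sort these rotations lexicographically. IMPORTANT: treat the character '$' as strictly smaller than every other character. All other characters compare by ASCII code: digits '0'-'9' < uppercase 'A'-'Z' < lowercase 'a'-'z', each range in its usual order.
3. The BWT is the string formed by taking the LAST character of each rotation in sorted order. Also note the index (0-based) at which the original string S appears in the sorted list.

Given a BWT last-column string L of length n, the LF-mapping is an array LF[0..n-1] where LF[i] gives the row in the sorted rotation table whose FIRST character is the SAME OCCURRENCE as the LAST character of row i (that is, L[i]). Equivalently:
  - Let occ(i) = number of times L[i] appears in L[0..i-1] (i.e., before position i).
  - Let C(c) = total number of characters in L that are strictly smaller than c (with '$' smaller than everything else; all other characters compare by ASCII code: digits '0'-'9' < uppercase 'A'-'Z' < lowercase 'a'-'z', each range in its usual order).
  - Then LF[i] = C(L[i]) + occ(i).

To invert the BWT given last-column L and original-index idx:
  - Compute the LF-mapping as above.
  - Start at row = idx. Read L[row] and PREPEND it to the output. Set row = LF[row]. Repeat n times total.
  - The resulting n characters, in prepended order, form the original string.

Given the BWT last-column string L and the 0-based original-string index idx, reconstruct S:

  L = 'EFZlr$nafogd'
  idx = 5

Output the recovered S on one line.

Answer: dragonflZFE$

Derivation:
LF mapping: 1 2 3 8 11 0 9 4 6 10 7 5
Walk LF starting at row 5, prepending L[row]:
  step 1: row=5, L[5]='$', prepend. Next row=LF[5]=0
  step 2: row=0, L[0]='E', prepend. Next row=LF[0]=1
  step 3: row=1, L[1]='F', prepend. Next row=LF[1]=2
  step 4: row=2, L[2]='Z', prepend. Next row=LF[2]=3
  step 5: row=3, L[3]='l', prepend. Next row=LF[3]=8
  step 6: row=8, L[8]='f', prepend. Next row=LF[8]=6
  step 7: row=6, L[6]='n', prepend. Next row=LF[6]=9
  step 8: row=9, L[9]='o', prepend. Next row=LF[9]=10
  step 9: row=10, L[10]='g', prepend. Next row=LF[10]=7
  step 10: row=7, L[7]='a', prepend. Next row=LF[7]=4
  step 11: row=4, L[4]='r', prepend. Next row=LF[4]=11
  step 12: row=11, L[11]='d', prepend. Next row=LF[11]=5
Reversed output: dragonflZFE$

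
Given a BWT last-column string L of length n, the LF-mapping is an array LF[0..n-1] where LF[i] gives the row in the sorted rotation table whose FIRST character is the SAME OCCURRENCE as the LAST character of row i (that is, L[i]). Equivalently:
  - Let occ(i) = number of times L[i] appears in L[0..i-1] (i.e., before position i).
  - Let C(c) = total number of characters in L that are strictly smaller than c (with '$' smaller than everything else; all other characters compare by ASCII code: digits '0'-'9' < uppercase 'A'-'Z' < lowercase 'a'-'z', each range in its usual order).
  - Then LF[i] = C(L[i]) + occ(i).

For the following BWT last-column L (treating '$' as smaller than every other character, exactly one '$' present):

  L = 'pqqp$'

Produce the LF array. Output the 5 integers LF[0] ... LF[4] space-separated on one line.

Char counts: '$':1, 'p':2, 'q':2
C (first-col start): C('$')=0, C('p')=1, C('q')=3
L[0]='p': occ=0, LF[0]=C('p')+0=1+0=1
L[1]='q': occ=0, LF[1]=C('q')+0=3+0=3
L[2]='q': occ=1, LF[2]=C('q')+1=3+1=4
L[3]='p': occ=1, LF[3]=C('p')+1=1+1=2
L[4]='$': occ=0, LF[4]=C('$')+0=0+0=0

Answer: 1 3 4 2 0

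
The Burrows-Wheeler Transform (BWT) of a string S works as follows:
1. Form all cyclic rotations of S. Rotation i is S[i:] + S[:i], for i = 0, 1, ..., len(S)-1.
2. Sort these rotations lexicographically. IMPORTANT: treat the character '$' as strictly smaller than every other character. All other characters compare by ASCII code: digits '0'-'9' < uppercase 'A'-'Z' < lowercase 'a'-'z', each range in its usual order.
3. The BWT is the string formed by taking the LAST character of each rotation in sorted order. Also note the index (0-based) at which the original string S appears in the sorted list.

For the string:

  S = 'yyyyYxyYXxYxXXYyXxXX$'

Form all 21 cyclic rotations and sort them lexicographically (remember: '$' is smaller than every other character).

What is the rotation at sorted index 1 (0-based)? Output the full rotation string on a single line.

All 21 rotations (rotation i = S[i:]+S[:i]):
  rot[0] = yyyyYxyYXxYxXXYyXxXX$
  rot[1] = yyyYxyYXxYxXXYyXxXX$y
  rot[2] = yyYxyYXxYxXXYyXxXX$yy
  rot[3] = yYxyYXxYxXXYyXxXX$yyy
  rot[4] = YxyYXxYxXXYyXxXX$yyyy
  rot[5] = xyYXxYxXXYyXxXX$yyyyY
  rot[6] = yYXxYxXXYyXxXX$yyyyYx
  rot[7] = YXxYxXXYyXxXX$yyyyYxy
  rot[8] = XxYxXXYyXxXX$yyyyYxyY
  rot[9] = xYxXXYyXxXX$yyyyYxyYX
  rot[10] = YxXXYyXxXX$yyyyYxyYXx
  rot[11] = xXXYyXxXX$yyyyYxyYXxY
  rot[12] = XXYyXxXX$yyyyYxyYXxYx
  rot[13] = XYyXxXX$yyyyYxyYXxYxX
  rot[14] = YyXxXX$yyyyYxyYXxYxXX
  rot[15] = yXxXX$yyyyYxyYXxYxXXY
  rot[16] = XxXX$yyyyYxyYXxYxXXYy
  rot[17] = xXX$yyyyYxyYXxYxXXYyX
  rot[18] = XX$yyyyYxyYXxYxXXYyXx
  rot[19] = X$yyyyYxyYXxYxXXYyXxX
  rot[20] = $yyyyYxyYXxYxXXYyXxXX
Sorted (with $ < everything):
  sorted[0] = $yyyyYxyYXxYxXXYyXxXX
  sorted[1] = X$yyyyYxyYXxYxXXYyXxX
  sorted[2] = XX$yyyyYxyYXxYxXXYyXx
  sorted[3] = XXYyXxXX$yyyyYxyYXxYx
  sorted[4] = XYyXxXX$yyyyYxyYXxYxX
  sorted[5] = XxXX$yyyyYxyYXxYxXXYy
  sorted[6] = XxYxXXYyXxXX$yyyyYxyY
  sorted[7] = YXxYxXXYyXxXX$yyyyYxy
  sorted[8] = YxXXYyXxXX$yyyyYxyYXx
  sorted[9] = YxyYXxYxXXYyXxXX$yyyy
  sorted[10] = YyXxXX$yyyyYxyYXxYxXX
  sorted[11] = xXX$yyyyYxyYXxYxXXYyX
  sorted[12] = xXXYyXxXX$yyyyYxyYXxY
  sorted[13] = xYxXXYyXxXX$yyyyYxyYX
  sorted[14] = xyYXxYxXXYyXxXX$yyyyY
  sorted[15] = yXxXX$yyyyYxyYXxYxXXY
  sorted[16] = yYXxYxXXYyXxXX$yyyyYx
  sorted[17] = yYxyYXxYxXXYyXxXX$yyy
  sorted[18] = yyYxyYXxYxXXYyXxXX$yy
  sorted[19] = yyyYxyYXxYxXXYyXxXX$y
  sorted[20] = yyyyYxyYXxYxXXYyXxXX$
sorted[1] = X$yyyyYxyYXxYxXXYyXxX

Answer: X$yyyyYxyYXxYxXXYyXxX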